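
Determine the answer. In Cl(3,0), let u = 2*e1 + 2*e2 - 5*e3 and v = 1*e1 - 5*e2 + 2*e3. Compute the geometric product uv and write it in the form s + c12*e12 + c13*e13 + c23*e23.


In Cl(3,0): e_i^2 = 1, e_ie_j = -e_je_i for i != j.
Scalar part = u . v = 2*1 + 2*(-5) + (-5)*2
= 2 + (-10) + (-10) = -18
e12 coeff = 2*(-5) - 2*1 = -10 - 2 = -12
e13 coeff = 2*2 - (-5)*1 = 4 - (-5) = 9
e23 coeff = 2*2 - (-5)*(-5) = 4 - 25 = -21
uv = -18 - 12*e12 + 9*e13 - 21*e23


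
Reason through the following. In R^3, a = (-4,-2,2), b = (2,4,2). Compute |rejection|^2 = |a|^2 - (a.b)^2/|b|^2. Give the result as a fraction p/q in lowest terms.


|a|^2 = (-4)^2 + (-2)^2 + 2^2 = 24
|b|^2 = 2^2 + 4^2 + 2^2 = 24
a . b = (-4)*2 + (-2)*4 + 2*2 = -12
(a.b)^2 = (-12)^2 = 144
|rej|^2 = 24 - 144/24
= (576 - 144)/24
= 432/24
In lowest terms: 18/1


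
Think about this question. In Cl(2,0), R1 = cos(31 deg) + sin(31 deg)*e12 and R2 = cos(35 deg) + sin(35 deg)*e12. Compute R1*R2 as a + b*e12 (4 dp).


Same-plane rotors commute and their half-angles add:
R1*R2 = cos(a1 + a2) + sin(a1 + a2)*e12.
a1 + a2 = 31 + 35 = 66 deg
cos(66 deg) = 0.4067
sin(66 deg) = 0.9135
R1*R2 = 0.4067 + 0.9135*e12


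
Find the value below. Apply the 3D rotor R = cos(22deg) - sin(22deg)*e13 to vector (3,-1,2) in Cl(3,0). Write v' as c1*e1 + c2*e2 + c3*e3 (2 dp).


Rotor R = cos(22deg) - sin(22deg)*e13
Rotation angle theta = 2 * 22 = 44 degrees in the e13 plane (e1 -> e3).
The component perpendicular to the plane (e2) is invariant: v'_2 = v2 = -1.00
cos(44deg) = 0.7193, sin(44deg) = 0.6947
v'_1 = v1*cos(theta) - v3*sin(theta) = 3*0.7193 - 2*0.6947 = 0.77
v'_3 = v1*sin(theta) + v3*cos(theta) = 3*0.6947 + 2*0.7193 = 3.52
v' = 0.77*e1 - 1.00*e2 + 3.52*e3


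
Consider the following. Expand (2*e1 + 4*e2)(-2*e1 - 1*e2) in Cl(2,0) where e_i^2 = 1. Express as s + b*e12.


Expand: (2*e1 + 4*e2)(-2*e1 - 1*e2)
= 2*(-2)*e1e1 + 2*(-1)*e1e2 + 4*(-2)*e2e1 + 4*(-1)*e2e2
Using e1^2 = e2^2 = 1, e2e1 = -e1e2:
Scalar part s = 2*(-2) + 4*(-1) = -4 + (-4) = -8
Bivector part b = 2*(-1) - 4*(-2) = -2 - (-8) = 6
uv = -8 + 6*e12


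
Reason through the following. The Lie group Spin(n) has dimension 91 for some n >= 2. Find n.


dim Spin(n) = dim so(n) = n(n-1)/2.
Solve n(n-1)/2 = 91, i.e. n^2 - n - 182 = 0.
Discriminant = 1 + 8*91 = 729
n = (1 + sqrt(729))/2 = (1 + 27)/2 = 14


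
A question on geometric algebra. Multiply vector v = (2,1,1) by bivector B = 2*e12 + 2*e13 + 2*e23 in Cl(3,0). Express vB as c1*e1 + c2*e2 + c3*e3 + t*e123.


vB has grade-1 (vector) and grade-3 (trivector) parts: vB = (v _| B) + (v ^ B).
Vector part <vB>_1:
  e1: -v2*b12 - v3*b13 = -(1)*(2) - (1)*(2) = -4
  e2: v1*b12 - v3*b23 = (2)*(2) - (1)*(2) = 2
  e3: v1*b13 + v2*b23 = (2)*(2) + (1)*(2) = 6
Trivector part <vB>_3:
  e123: v1*b23 - v2*b13 + v3*b12 = (2)*(2) - (1)*(2) + (1)*(2) = 4
vB = -4*e1 + 2*e2 + 6*e3 + 4*e123


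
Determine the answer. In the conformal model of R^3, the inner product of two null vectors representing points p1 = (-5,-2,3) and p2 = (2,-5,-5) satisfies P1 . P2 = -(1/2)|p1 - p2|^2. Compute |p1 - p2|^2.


p1 - p2 = (-7, 3, 8)
|p1 - p2|^2 = (-7)^2 + 3^2 + 8^2
= 49 + 9 + 64
= 122


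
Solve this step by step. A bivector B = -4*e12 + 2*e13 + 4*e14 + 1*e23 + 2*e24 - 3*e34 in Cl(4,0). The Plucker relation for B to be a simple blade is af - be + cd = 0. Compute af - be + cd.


Plucker relation: af - be + cd
a*f = (-4)*(-3) = 12
b*e = 2*2 = 4
c*d = 4*1 = 4
af - be + cd = 12 - 4 + 4
= 12


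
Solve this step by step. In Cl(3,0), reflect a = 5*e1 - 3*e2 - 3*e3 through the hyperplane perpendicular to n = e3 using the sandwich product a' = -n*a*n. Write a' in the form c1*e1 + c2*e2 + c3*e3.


Reflection formula: a' = -n*a*n, with n = e3 (unit vector, n^2 = 1).
For reflection through hyperplane perp to e3:
The component along e3 flips sign, others stay.
a = (5, -3, -3)
a' = (5, -3, 3)
a' = 5*e1 - 3*e2 + 3*e3


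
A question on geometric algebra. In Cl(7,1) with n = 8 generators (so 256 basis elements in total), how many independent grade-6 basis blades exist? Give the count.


Number of grade-k basis blades in Cl(p,q) with n = p + q is C(n, k).
n = 7 + 1 = 8
C(8, 6) = 8! / (6! * 2!)
= 40320 / (720 * 2)
= 28


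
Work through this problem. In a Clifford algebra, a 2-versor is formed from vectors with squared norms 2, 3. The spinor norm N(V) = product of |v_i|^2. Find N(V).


Spinor norm N(V) = |v1|^2 * |v2|^2 * ... * |v2|^2
= 2 * 3
Running product: 2, 6
N(V) = 6


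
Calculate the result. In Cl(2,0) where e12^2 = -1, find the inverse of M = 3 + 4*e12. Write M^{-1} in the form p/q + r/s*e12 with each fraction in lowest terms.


M = 3 + 4*e12, where e12^2 = -1.
Since M commutes with its reverse ~M = a - b*e12, M * ~M = a^2 - b^2*e12^2 = a^2 + b^2.
So M^{-1} = ~M / (a^2 + b^2) = (a - b*e12)/(a^2 + b^2).
a^2 + b^2 = 9 + 16 = 25
Scalar part = 3/25 = 3/25
Bivector coeff = -4/25 = -4/25
M^{-1} = 3/25 - 4/25*e12


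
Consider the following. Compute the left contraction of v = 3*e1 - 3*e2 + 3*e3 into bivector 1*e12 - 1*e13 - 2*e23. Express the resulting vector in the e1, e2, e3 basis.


Left contraction v _| B = <vB>_1 (grade-1 part of the geometric product vB).
Using e1_|e12 = e2, e2_|e12 = -e1, e1_|e13 = e3, e3_|e13 = -e1, e2_|e23 = e3, e3_|e23 = -e2:
e1 coeff: -v2*b12 - v3*b13 = -(-3)*(1) - (3)*(-1) = 6
e2 coeff: v1*b12 - v3*b23 = (3)*(1) - (3)*(-2) = 9
e3 coeff: v1*b13 + v2*b23 = (3)*(-1) + (-3)*(-2) = 3
v _| B = 6*e1 + 9*e2 + 3*e3


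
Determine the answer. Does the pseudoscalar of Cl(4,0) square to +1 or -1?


The pseudoscalar I = e1...e_n (product of all n generators) of Cl(p,q) satisfies I^2 = (-1)^(q + n(n-1)/2).
p = 4, q = 0, n = p + q = 4
n(n-1)/2 = 4 * 3 / 2 = 6
Exponent = q + n(n-1)/2 = 0 + 6 = 6
I^2 = (-1)^6 = +1


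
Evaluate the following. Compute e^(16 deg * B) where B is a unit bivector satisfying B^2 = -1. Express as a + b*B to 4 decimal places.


For a unit bivector B with B^2 = -1, the exponential series gives
e^(theta*B) = cos(theta) + sin(theta)*B (the GA analogue of Euler's formula).
theta = 16 degrees = 0.279253 rad
cos(16 deg) = 0.9613
sin(16 deg) = 0.2756
exp(theta*B) = 0.9613 + 0.2756*B


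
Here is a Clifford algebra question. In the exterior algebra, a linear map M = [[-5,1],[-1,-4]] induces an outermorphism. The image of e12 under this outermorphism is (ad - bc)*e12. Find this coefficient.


The outermorphism of a linear map f sends e1^e2 to f(e1)^f(e2).
f(e1) = -5*e1 - 1*e2
f(e2) = 1*e1 - 4*e2
f(e1) ^ f(e2) = (-5*e1 - 1*e2) ^ (1*e1 - 4*e2)
= (-5)*(-4)*e12 + (-1)*1*e21
= (20 - (-1))*e12
= 21*e12
Coefficient = 21


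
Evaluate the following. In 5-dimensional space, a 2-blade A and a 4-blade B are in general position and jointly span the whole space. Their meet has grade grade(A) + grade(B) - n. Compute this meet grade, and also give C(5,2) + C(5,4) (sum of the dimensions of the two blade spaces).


Meet grade = grade(A) + grade(B) - n
= 2 + 4 - 5 = 1
C(5,2) = 10
C(5,4) = 5
dim_A + dim_B = 10 + 5 = 15


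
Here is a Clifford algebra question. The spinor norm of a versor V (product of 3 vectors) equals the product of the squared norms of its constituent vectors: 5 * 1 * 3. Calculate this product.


Spinor norm N(V) = |v1|^2 * |v2|^2 * ... * |v3|^2
= 5 * 1 * 3
Running product: 5, 5, 15
N(V) = 15


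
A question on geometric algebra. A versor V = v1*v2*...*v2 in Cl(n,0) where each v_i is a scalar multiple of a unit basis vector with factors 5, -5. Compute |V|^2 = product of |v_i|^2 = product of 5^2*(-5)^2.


Each vector v_i has |v_i|^2 = s_i^2
Squared scales: 5^2 = 25, (-5)^2 = 25
|V|^2 = 25 * 25
= 625


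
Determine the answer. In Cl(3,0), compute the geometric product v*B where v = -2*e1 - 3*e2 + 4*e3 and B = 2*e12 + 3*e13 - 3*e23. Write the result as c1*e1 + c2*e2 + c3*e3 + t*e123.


vB has grade-1 (vector) and grade-3 (trivector) parts: vB = (v _| B) + (v ^ B).
Vector part <vB>_1:
  e1: -v2*b12 - v3*b13 = -(-3)*(2) - (4)*(3) = -6
  e2: v1*b12 - v3*b23 = (-2)*(2) - (4)*(-3) = 8
  e3: v1*b13 + v2*b23 = (-2)*(3) + (-3)*(-3) = 3
Trivector part <vB>_3:
  e123: v1*b23 - v2*b13 + v3*b12 = (-2)*(-3) - (-3)*(3) + (4)*(2) = 23
vB = -6*e1 + 8*e2 + 3*e3 + 23*e123


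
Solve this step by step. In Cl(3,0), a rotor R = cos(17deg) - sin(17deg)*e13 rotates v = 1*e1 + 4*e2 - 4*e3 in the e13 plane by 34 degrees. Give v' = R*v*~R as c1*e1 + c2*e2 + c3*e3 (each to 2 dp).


Rotor R = cos(17deg) - sin(17deg)*e13
Rotation angle theta = 2 * 17 = 34 degrees in the e13 plane (e1 -> e3).
The component perpendicular to the plane (e2) is invariant: v'_2 = v2 = 4.00
cos(34deg) = 0.8290, sin(34deg) = 0.5592
v'_1 = v1*cos(theta) - v3*sin(theta) = 1*0.8290 - (-4)*0.5592 = 3.07
v'_3 = v1*sin(theta) + v3*cos(theta) = 1*0.5592 + (-4)*0.8290 = -2.76
v' = 3.07*e1 + 4.00*e2 - 2.76*e3


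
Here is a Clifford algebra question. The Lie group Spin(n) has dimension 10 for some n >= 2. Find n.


dim Spin(n) = dim so(n) = n(n-1)/2.
Solve n(n-1)/2 = 10, i.e. n^2 - n - 20 = 0.
Discriminant = 1 + 8*10 = 81
n = (1 + sqrt(81))/2 = (1 + 9)/2 = 5


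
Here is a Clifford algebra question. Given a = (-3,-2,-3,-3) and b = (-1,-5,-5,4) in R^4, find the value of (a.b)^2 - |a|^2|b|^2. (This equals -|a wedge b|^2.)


a . b = (-3)*(-1) + (-2)*(-5) + (-3)*(-5) + (-3)*4
= 3 + 10 + 15 + (-12) = 16
|a|^2 = (-3)^2 + (-2)^2 + (-3)^2 + (-3)^2 = 31
|b|^2 = (-1)^2 + (-5)^2 + (-5)^2 + 4^2 = 67
(a.b)^2 = 16^2 = 256
|a|^2 * |b|^2 = 31 * 67 = 2077
Result = 256 - 2077 = -1821


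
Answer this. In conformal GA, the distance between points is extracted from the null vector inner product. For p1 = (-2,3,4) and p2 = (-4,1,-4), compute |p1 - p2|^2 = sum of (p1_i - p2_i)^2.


p1 - p2 = (2, 2, 8)
|p1 - p2|^2 = 2^2 + 2^2 + 8^2
= 4 + 4 + 64
= 72


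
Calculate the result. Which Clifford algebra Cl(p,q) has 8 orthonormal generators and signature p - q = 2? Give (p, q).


We need p + q = 8 and p - q = 2.
Adding: 2p = 8 + 2 = 10, so p = 5.
Then q = 8 - 5 = 3.
(p, q) = (5, 3)


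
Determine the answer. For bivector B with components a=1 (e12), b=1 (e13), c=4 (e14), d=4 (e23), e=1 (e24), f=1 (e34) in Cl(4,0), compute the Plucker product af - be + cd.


Plucker relation: af - be + cd
a*f = 1*1 = 1
b*e = 1*1 = 1
c*d = 4*4 = 16
af - be + cd = 1 - 1 + 16
= 16


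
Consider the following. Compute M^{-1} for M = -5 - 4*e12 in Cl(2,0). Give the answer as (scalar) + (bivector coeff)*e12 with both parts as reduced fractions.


M = -5 - 4*e12, where e12^2 = -1.
Since M commutes with its reverse ~M = a - b*e12, M * ~M = a^2 - b^2*e12^2 = a^2 + b^2.
So M^{-1} = ~M / (a^2 + b^2) = (a - b*e12)/(a^2 + b^2).
a^2 + b^2 = 25 + 16 = 41
Scalar part = -5/41 = -5/41
Bivector coeff = 4/41 = 4/41
M^{-1} = -5/41 + 4/41*e12


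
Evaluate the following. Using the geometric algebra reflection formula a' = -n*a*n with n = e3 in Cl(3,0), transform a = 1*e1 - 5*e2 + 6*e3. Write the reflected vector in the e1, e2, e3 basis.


Reflection formula: a' = -n*a*n, with n = e3 (unit vector, n^2 = 1).
For reflection through hyperplane perp to e3:
The component along e3 flips sign, others stay.
a = (1, -5, 6)
a' = (1, -5, -6)
a' = 1*e1 - 5*e2 - 6*e3


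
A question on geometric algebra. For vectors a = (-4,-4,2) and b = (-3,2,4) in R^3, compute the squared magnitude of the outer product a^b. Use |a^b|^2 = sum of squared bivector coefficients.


a wedge b = (a1*b2 - a2*b1)*e12 + (a1*b3 - a3*b1)*e13 + (a2*b3 - a3*b2)*e23
e12 coeff: (-4)*2 - (-4)*(-3) = -8 - 12 = -20
e13 coeff: (-4)*4 - 2*(-3) = -16 - (-6) = -10
e23 coeff: (-4)*4 - 2*2 = -16 - 4 = -20
|a wedge b|^2 = (-20)^2 + (-10)^2 + (-20)^2
= 400 + 100 + 400
= 900


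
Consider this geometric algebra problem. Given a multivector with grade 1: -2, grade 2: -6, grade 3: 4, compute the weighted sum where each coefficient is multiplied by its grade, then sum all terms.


Grade-weighted sum = sum of grade_k * coefficient_k
1*(-2) = -2
2*(-6) = -12
3*4 = 12
Total = -2 + (-12) + 12 = -2


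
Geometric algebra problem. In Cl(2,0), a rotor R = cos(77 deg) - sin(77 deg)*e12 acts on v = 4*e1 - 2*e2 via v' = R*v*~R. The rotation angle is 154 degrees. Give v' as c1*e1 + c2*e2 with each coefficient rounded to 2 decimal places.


Rotor R = cos(77deg) - sin(77deg)*e12
Rotation angle theta = 2 * 77 = 154 degrees
v' = R*v*~R rotates v by theta.
cos(154deg) = -0.8988, sin(154deg) = 0.4384
v'_1 = 4*cos(154deg) - (-2)*sin(154deg)
= 4*(-0.8988) - (-2)*0.4384
= -2.72
v'_2 = 4*sin(154deg) + (-2)*cos(154deg)
= 4*0.4384 + (-2)*(-0.8988)
= 3.55
v' = -2.72*e1 + 3.55*e2


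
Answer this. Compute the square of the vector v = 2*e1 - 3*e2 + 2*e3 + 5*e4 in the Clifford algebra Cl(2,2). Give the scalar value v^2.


v^2 = sum of c_i^2 * e_i^2
Positive signature terms (e_i^2 = +1): 2^2 + (-3)^2 = 13
Negative signature terms (e_j^2 = -1): 2^2 + 5^2 = 29
v^2 = 13 - 29 = -16


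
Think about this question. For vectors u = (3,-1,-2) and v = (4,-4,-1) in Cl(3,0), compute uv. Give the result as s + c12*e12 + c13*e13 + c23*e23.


In Cl(3,0): e_i^2 = 1, e_ie_j = -e_je_i for i != j.
Scalar part = u . v = 3*4 + (-1)*(-4) + (-2)*(-1)
= 12 + 4 + 2 = 18
e12 coeff = 3*(-4) - (-1)*4 = -12 - (-4) = -8
e13 coeff = 3*(-1) - (-2)*4 = -3 - (-8) = 5
e23 coeff = (-1)*(-1) - (-2)*(-4) = 1 - 8 = -7
uv = 18 - 8*e12 + 5*e13 - 7*e23


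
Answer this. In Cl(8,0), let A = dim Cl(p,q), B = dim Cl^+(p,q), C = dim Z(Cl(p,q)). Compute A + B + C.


n = 8 + 0 = 8
Total dim = 2^8 = 256
Even subalgebra dim = 2^7 = 128
n is even, so center dim = 1
Sum = 256 + 128 + 1 = 385


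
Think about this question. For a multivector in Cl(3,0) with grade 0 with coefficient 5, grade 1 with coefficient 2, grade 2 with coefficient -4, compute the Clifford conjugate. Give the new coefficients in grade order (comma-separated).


Clifford conjugate sign for grade k: (-1)^(k(k+1)/2)
Grade 0: (-1)^(0*1/2) = (-1)^0 = 1, coeff 5 -> 5
Grade 1: (-1)^(1*2/2) = (-1)^1 = -1, coeff 2 -> -2
Grade 2: (-1)^(2*3/2) = (-1)^3 = -1, coeff -4 -> 4
Conjugated coefficients: 5, -2, 4


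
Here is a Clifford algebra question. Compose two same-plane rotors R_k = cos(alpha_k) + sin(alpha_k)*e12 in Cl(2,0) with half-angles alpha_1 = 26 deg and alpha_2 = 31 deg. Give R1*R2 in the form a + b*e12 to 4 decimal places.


Same-plane rotors commute and their half-angles add:
R1*R2 = cos(a1 + a2) + sin(a1 + a2)*e12.
a1 + a2 = 26 + 31 = 57 deg
cos(57 deg) = 0.5446
sin(57 deg) = 0.8387
R1*R2 = 0.5446 + 0.8387*e12


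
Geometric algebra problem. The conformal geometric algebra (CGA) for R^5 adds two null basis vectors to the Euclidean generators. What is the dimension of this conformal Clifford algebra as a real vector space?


The conformal model of R^5 uses Cl(6,1): the 5 Euclidean generators plus two extra orthogonal generators e+ (e+^2 = +1) and e- (e-^2 = -1), from which the null vectors e0, einf are built.
Number of generators m = 5 + 2 = 7.
dim Cl(p,q) = 2^m = 2^7 = 128


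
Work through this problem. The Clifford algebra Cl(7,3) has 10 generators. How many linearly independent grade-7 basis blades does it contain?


Number of grade-k basis blades in Cl(p,q) with n = p + q is C(n, k).
n = 7 + 3 = 10
C(10, 7) = 10! / (7! * 3!)
= 3628800 / (5040 * 6)
= 120


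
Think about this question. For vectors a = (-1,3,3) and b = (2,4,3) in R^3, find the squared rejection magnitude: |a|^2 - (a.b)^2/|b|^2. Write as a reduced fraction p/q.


|a|^2 = (-1)^2 + 3^2 + 3^2 = 19
|b|^2 = 2^2 + 4^2 + 3^2 = 29
a . b = (-1)*2 + 3*4 + 3*3 = 19
(a.b)^2 = 19^2 = 361
|rej|^2 = 19 - 361/29
= (551 - 361)/29
= 190/29
In lowest terms: 190/29


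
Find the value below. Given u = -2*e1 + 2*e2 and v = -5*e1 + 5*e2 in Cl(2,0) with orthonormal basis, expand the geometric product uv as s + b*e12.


Expand: (-2*e1 + 2*e2)(-5*e1 + 5*e2)
= (-2)*(-5)*e1e1 + (-2)*5*e1e2 + 2*(-5)*e2e1 + 2*5*e2e2
Using e1^2 = e2^2 = 1, e2e1 = -e1e2:
Scalar part s = (-2)*(-5) + 2*5 = 10 + 10 = 20
Bivector part b = (-2)*5 - 2*(-5) = -10 - (-10) = 0
uv = 20 + 0*e12


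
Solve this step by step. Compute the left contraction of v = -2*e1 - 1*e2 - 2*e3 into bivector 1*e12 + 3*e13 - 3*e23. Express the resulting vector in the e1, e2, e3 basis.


Left contraction v _| B = <vB>_1 (grade-1 part of the geometric product vB).
Using e1_|e12 = e2, e2_|e12 = -e1, e1_|e13 = e3, e3_|e13 = -e1, e2_|e23 = e3, e3_|e23 = -e2:
e1 coeff: -v2*b12 - v3*b13 = -(-1)*(1) - (-2)*(3) = 7
e2 coeff: v1*b12 - v3*b23 = (-2)*(1) - (-2)*(-3) = -8
e3 coeff: v1*b13 + v2*b23 = (-2)*(3) + (-1)*(-3) = -3
v _| B = 7*e1 - 8*e2 - 3*e3


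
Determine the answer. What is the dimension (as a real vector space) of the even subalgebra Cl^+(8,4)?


Even subalgebra dimension = 2^(n-1)
n = 8 + 4 = 12
2^(12 - 1) = 2^11 = 2048
Verification: sum of C(12,k) for even k = 1 + 66 + 495 + 924 + 495 + 66 + 1 = 2048
Result = 2048


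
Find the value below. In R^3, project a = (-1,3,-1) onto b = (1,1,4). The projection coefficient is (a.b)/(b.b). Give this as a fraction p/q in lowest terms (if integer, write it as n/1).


Projection coefficient = (a . b) / (b . b)
a . b = (-1)*1 + 3*1 + (-1)*4
= -1 + 3 + (-4) = -2
b . b = 1^2 + 1^2 + 4^2
= 1 + 1 + 16 = 18
Coefficient = -2/18
In lowest terms: -1/9


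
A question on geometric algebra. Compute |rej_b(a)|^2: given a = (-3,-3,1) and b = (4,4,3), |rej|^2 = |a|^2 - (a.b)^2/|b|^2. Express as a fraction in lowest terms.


|a|^2 = (-3)^2 + (-3)^2 + 1^2 = 19
|b|^2 = 4^2 + 4^2 + 3^2 = 41
a . b = (-3)*4 + (-3)*4 + 1*3 = -21
(a.b)^2 = (-21)^2 = 441
|rej|^2 = 19 - 441/41
= (779 - 441)/41
= 338/41
In lowest terms: 338/41


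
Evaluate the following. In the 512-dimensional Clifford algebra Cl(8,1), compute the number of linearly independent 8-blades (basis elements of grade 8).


Number of grade-k basis blades in Cl(p,q) with n = p + q is C(n, k).
n = 8 + 1 = 9
C(9, 8) = 9! / (8! * 1!)
= 362880 / (40320 * 1)
= 9


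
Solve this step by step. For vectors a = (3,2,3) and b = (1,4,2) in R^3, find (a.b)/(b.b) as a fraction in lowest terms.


Projection coefficient = (a . b) / (b . b)
a . b = 3*1 + 2*4 + 3*2
= 3 + 8 + 6 = 17
b . b = 1^2 + 4^2 + 2^2
= 1 + 16 + 4 = 21
Coefficient = 17/21
In lowest terms: 17/21


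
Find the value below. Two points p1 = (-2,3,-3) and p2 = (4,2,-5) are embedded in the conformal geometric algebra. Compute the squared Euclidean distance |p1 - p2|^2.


p1 - p2 = (-6, 1, 2)
|p1 - p2|^2 = (-6)^2 + 1^2 + 2^2
= 36 + 1 + 4
= 41


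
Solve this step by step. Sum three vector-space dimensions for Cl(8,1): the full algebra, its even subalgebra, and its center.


n = 8 + 1 = 9
Total dim = 2^9 = 512
Even subalgebra dim = 2^8 = 256
n is odd, so center dim = 2
Sum = 512 + 256 + 2 = 770


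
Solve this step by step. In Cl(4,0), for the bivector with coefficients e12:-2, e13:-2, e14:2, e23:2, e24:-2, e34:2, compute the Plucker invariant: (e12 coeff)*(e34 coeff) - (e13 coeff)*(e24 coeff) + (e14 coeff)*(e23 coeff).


Plucker relation: af - be + cd
a*f = (-2)*2 = -4
b*e = (-2)*(-2) = 4
c*d = 2*2 = 4
af - be + cd = -4 - 4 + 4
= -4


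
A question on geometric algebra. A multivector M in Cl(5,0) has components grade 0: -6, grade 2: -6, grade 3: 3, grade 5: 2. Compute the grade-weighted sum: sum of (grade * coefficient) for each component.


Grade-weighted sum = sum of grade_k * coefficient_k
0*(-6) = 0
2*(-6) = -12
3*3 = 9
5*2 = 10
Total = 0 + (-12) + 9 + 10 = 7


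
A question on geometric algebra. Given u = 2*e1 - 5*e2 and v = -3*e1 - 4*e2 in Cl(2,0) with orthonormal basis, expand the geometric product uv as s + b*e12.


Expand: (2*e1 - 5*e2)(-3*e1 - 4*e2)
= 2*(-3)*e1e1 + 2*(-4)*e1e2 + (-5)*(-3)*e2e1 + (-5)*(-4)*e2e2
Using e1^2 = e2^2 = 1, e2e1 = -e1e2:
Scalar part s = 2*(-3) + (-5)*(-4) = -6 + 20 = 14
Bivector part b = 2*(-4) - (-5)*(-3) = -8 - 15 = -23
uv = 14 - 23*e12


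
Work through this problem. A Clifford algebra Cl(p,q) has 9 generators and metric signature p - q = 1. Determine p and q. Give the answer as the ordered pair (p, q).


We need p + q = 9 and p - q = 1.
Adding: 2p = 9 + 1 = 10, so p = 5.
Then q = 9 - 5 = 4.
(p, q) = (5, 4)


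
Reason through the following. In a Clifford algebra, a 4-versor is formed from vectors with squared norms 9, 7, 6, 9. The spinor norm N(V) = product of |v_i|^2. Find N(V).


Spinor norm N(V) = |v1|^2 * |v2|^2 * ... * |v4|^2
= 9 * 7 * 6 * 9
Running product: 9, 63, 378, 3402
N(V) = 3402


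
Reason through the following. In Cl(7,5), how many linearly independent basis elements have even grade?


Even subalgebra dimension = 2^(n-1)
n = 7 + 5 = 12
2^(12 - 1) = 2^11 = 2048
Verification: sum of C(12,k) for even k = 1 + 66 + 495 + 924 + 495 + 66 + 1 = 2048
Result = 2048


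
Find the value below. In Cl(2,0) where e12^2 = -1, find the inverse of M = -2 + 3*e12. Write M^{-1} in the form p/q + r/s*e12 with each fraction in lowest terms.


M = -2 + 3*e12, where e12^2 = -1.
Since M commutes with its reverse ~M = a - b*e12, M * ~M = a^2 - b^2*e12^2 = a^2 + b^2.
So M^{-1} = ~M / (a^2 + b^2) = (a - b*e12)/(a^2 + b^2).
a^2 + b^2 = 4 + 9 = 13
Scalar part = -2/13 = -2/13
Bivector coeff = -3/13 = -3/13
M^{-1} = -2/13 - 3/13*e12


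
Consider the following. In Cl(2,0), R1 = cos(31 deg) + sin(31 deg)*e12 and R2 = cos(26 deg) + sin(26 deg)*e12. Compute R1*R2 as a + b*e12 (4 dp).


Same-plane rotors commute and their half-angles add:
R1*R2 = cos(a1 + a2) + sin(a1 + a2)*e12.
a1 + a2 = 31 + 26 = 57 deg
cos(57 deg) = 0.5446
sin(57 deg) = 0.8387
R1*R2 = 0.5446 + 0.8387*e12


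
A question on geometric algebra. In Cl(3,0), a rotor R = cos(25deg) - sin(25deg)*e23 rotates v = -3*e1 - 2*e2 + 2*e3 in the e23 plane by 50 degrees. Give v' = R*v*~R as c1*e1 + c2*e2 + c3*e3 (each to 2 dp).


Rotor R = cos(25deg) - sin(25deg)*e23
Rotation angle theta = 2 * 25 = 50 degrees in the e23 plane (e2 -> e3).
The component perpendicular to the plane (e1) is invariant: v'_1 = v1 = -3.00
cos(50deg) = 0.6428, sin(50deg) = 0.7660
v'_2 = v2*cos(theta) - v3*sin(theta) = -2*0.6428 - 2*0.7660 = -2.82
v'_3 = v2*sin(theta) + v3*cos(theta) = -2*0.7660 + 2*0.6428 = -0.25
v' = -3.00*e1 - 2.82*e2 - 0.25*e3


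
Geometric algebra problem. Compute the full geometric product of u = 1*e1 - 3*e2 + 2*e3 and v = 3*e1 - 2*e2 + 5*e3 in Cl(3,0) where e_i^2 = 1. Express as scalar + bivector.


In Cl(3,0): e_i^2 = 1, e_ie_j = -e_je_i for i != j.
Scalar part = u . v = 1*3 + (-3)*(-2) + 2*5
= 3 + 6 + 10 = 19
e12 coeff = 1*(-2) - (-3)*3 = -2 - (-9) = 7
e13 coeff = 1*5 - 2*3 = 5 - 6 = -1
e23 coeff = (-3)*5 - 2*(-2) = -15 - (-4) = -11
uv = 19 + 7*e12 - 1*e13 - 11*e23


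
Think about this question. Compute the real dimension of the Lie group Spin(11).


Spin(n) double-covers SO(n); both have Lie algebra so(n) of dimension n(n-1)/2.
n = 11
n(n-1) = 11 * 10 = 110
dim Spin(11) = 110/2 = 55


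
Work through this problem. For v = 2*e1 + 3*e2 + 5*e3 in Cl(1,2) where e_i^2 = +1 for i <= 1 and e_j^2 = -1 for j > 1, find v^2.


v^2 = sum of c_i^2 * e_i^2
Positive signature terms (e_i^2 = +1): 2^2 = 4
Negative signature terms (e_j^2 = -1): 3^2 + 5^2 = 34
v^2 = 4 - 34 = -30


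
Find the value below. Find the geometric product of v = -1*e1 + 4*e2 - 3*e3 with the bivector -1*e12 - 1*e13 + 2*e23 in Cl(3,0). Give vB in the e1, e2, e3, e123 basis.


vB has grade-1 (vector) and grade-3 (trivector) parts: vB = (v _| B) + (v ^ B).
Vector part <vB>_1:
  e1: -v2*b12 - v3*b13 = -(4)*(-1) - (-3)*(-1) = 1
  e2: v1*b12 - v3*b23 = (-1)*(-1) - (-3)*(2) = 7
  e3: v1*b13 + v2*b23 = (-1)*(-1) + (4)*(2) = 9
Trivector part <vB>_3:
  e123: v1*b23 - v2*b13 + v3*b12 = (-1)*(2) - (4)*(-1) + (-3)*(-1) = 5
vB = 1*e1 + 7*e2 + 9*e3 + 5*e123


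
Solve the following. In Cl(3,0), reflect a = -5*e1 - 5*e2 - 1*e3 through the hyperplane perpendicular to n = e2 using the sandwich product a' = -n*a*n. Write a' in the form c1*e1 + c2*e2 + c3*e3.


Reflection formula: a' = -n*a*n, with n = e2 (unit vector, n^2 = 1).
For reflection through hyperplane perp to e2:
The component along e2 flips sign, others stay.
a = (-5, -5, -1)
a' = (-5, 5, -1)
a' = -5*e1 + 5*e2 - 1*e3


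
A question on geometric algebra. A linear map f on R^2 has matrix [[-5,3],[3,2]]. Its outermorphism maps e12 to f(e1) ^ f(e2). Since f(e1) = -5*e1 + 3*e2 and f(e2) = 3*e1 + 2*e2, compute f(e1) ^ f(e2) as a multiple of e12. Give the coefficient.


The outermorphism of a linear map f sends e1^e2 to f(e1)^f(e2).
f(e1) = -5*e1 + 3*e2
f(e2) = 3*e1 + 2*e2
f(e1) ^ f(e2) = (-5*e1 + 3*e2) ^ (3*e1 + 2*e2)
= (-5)*2*e12 + 3*3*e21
= (-10 - 9)*e12
= -19*e12
Coefficient = -19


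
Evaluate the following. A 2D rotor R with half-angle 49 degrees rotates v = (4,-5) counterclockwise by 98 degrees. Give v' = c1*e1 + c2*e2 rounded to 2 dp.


Rotor R = cos(49deg) - sin(49deg)*e12
Rotation angle theta = 2 * 49 = 98 degrees
v' = R*v*~R rotates v by theta.
cos(98deg) = -0.1392, sin(98deg) = 0.9903
v'_1 = 4*cos(98deg) - (-5)*sin(98deg)
= 4*(-0.1392) - (-5)*0.9903
= 4.39
v'_2 = 4*sin(98deg) + (-5)*cos(98deg)
= 4*0.9903 + (-5)*(-0.1392)
= 4.66
v' = 4.39*e1 + 4.66*e2


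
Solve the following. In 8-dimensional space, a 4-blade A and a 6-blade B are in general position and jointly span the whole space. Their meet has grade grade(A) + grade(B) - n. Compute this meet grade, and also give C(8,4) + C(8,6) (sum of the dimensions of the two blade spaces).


Meet grade = grade(A) + grade(B) - n
= 4 + 6 - 8 = 2
C(8,4) = 70
C(8,6) = 28
dim_A + dim_B = 70 + 28 = 98


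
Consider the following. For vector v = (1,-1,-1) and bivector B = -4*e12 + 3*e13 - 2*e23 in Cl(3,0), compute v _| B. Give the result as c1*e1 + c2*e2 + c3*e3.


Left contraction v _| B = <vB>_1 (grade-1 part of the geometric product vB).
Using e1_|e12 = e2, e2_|e12 = -e1, e1_|e13 = e3, e3_|e13 = -e1, e2_|e23 = e3, e3_|e23 = -e2:
e1 coeff: -v2*b12 - v3*b13 = -(-1)*(-4) - (-1)*(3) = -1
e2 coeff: v1*b12 - v3*b23 = (1)*(-4) - (-1)*(-2) = -6
e3 coeff: v1*b13 + v2*b23 = (1)*(3) + (-1)*(-2) = 5
v _| B = -1*e1 - 6*e2 + 5*e3


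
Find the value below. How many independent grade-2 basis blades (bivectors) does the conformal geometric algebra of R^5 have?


The conformal model of R^5 uses Cl(6,1) with m = 5 + 2 = 7 generators.
Number of grade-2 blades = C(m, 2) = C(7, 2)
= 7*6/2 = 21


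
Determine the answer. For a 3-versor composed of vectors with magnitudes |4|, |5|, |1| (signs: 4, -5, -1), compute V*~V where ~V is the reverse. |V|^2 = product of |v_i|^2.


Each vector v_i has |v_i|^2 = s_i^2
Squared scales: 4^2 = 16, (-5)^2 = 25, (-1)^2 = 1
|V|^2 = 16 * 25 * 1
= 400


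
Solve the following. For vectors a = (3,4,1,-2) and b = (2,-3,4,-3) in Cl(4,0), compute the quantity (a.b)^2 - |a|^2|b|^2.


a . b = 3*2 + 4*(-3) + 1*4 + (-2)*(-3)
= 6 + (-12) + 4 + 6 = 4
|a|^2 = 3^2 + 4^2 + 1^2 + (-2)^2 = 30
|b|^2 = 2^2 + (-3)^2 + 4^2 + (-3)^2 = 38
(a.b)^2 = 4^2 = 16
|a|^2 * |b|^2 = 30 * 38 = 1140
Result = 16 - 1140 = -1124


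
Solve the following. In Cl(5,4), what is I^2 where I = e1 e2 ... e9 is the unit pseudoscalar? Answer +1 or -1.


The pseudoscalar I = e1...e_n (product of all n generators) of Cl(p,q) satisfies I^2 = (-1)^(q + n(n-1)/2).
p = 5, q = 4, n = p + q = 9
n(n-1)/2 = 9 * 8 / 2 = 36
Exponent = q + n(n-1)/2 = 4 + 36 = 40
I^2 = (-1)^40 = +1


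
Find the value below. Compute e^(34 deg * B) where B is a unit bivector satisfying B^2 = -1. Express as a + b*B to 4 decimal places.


For a unit bivector B with B^2 = -1, the exponential series gives
e^(theta*B) = cos(theta) + sin(theta)*B (the GA analogue of Euler's formula).
theta = 34 degrees = 0.593412 rad
cos(34 deg) = 0.8290
sin(34 deg) = 0.5592
exp(theta*B) = 0.8290 + 0.5592*B


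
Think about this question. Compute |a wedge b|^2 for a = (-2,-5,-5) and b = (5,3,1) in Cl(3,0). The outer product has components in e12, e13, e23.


a wedge b = (a1*b2 - a2*b1)*e12 + (a1*b3 - a3*b1)*e13 + (a2*b3 - a3*b2)*e23
e12 coeff: (-2)*3 - (-5)*5 = -6 - (-25) = 19
e13 coeff: (-2)*1 - (-5)*5 = -2 - (-25) = 23
e23 coeff: (-5)*1 - (-5)*3 = -5 - (-15) = 10
|a wedge b|^2 = 19^2 + 23^2 + 10^2
= 361 + 529 + 100
= 990


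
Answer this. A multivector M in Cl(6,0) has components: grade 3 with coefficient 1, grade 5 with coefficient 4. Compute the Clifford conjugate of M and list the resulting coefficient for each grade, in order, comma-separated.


Clifford conjugate sign for grade k: (-1)^(k(k+1)/2)
Grade 3: (-1)^(3*4/2) = (-1)^6 = 1, coeff 1 -> 1
Grade 5: (-1)^(5*6/2) = (-1)^15 = -1, coeff 4 -> -4
Conjugated coefficients: 1, -4


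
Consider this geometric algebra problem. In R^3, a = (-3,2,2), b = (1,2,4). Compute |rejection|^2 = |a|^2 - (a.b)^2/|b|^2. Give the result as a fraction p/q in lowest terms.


|a|^2 = (-3)^2 + 2^2 + 2^2 = 17
|b|^2 = 1^2 + 2^2 + 4^2 = 21
a . b = (-3)*1 + 2*2 + 2*4 = 9
(a.b)^2 = 9^2 = 81
|rej|^2 = 17 - 81/21
= (357 - 81)/21
= 276/21
In lowest terms: 92/7


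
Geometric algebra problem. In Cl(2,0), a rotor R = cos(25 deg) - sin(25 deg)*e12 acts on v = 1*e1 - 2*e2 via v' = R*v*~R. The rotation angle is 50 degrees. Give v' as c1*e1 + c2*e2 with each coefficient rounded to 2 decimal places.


Rotor R = cos(25deg) - sin(25deg)*e12
Rotation angle theta = 2 * 25 = 50 degrees
v' = R*v*~R rotates v by theta.
cos(50deg) = 0.6428, sin(50deg) = 0.7660
v'_1 = 1*cos(50deg) - (-2)*sin(50deg)
= 1*0.6428 - (-2)*0.7660
= 2.17
v'_2 = 1*sin(50deg) + (-2)*cos(50deg)
= 1*0.7660 + (-2)*0.6428
= -0.52
v' = 2.17*e1 - 0.52*e2


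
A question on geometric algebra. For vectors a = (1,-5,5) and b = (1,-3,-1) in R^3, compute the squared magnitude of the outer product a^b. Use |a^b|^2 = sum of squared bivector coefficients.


a wedge b = (a1*b2 - a2*b1)*e12 + (a1*b3 - a3*b1)*e13 + (a2*b3 - a3*b2)*e23
e12 coeff: 1*(-3) - (-5)*1 = -3 - (-5) = 2
e13 coeff: 1*(-1) - 5*1 = -1 - 5 = -6
e23 coeff: (-5)*(-1) - 5*(-3) = 5 - (-15) = 20
|a wedge b|^2 = 2^2 + (-6)^2 + 20^2
= 4 + 36 + 400
= 440


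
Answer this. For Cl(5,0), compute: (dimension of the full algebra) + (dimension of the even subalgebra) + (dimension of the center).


n = 5 + 0 = 5
Total dim = 2^5 = 32
Even subalgebra dim = 2^4 = 16
n is odd, so center dim = 2
Sum = 32 + 16 + 2 = 50


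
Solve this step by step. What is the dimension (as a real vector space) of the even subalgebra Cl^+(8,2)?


Even subalgebra dimension = 2^(n-1)
n = 8 + 2 = 10
2^(10 - 1) = 2^9 = 512
Verification: sum of C(10,k) for even k = 1 + 45 + 210 + 210 + 45 + 1 = 512
Result = 512


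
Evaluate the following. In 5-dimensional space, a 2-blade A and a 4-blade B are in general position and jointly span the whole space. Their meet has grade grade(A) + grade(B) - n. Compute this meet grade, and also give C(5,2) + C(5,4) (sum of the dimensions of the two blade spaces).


Meet grade = grade(A) + grade(B) - n
= 2 + 4 - 5 = 1
C(5,2) = 10
C(5,4) = 5
dim_A + dim_B = 10 + 5 = 15


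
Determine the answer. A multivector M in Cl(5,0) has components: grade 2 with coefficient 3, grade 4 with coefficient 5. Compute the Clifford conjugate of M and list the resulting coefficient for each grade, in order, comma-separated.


Clifford conjugate sign for grade k: (-1)^(k(k+1)/2)
Grade 2: (-1)^(2*3/2) = (-1)^3 = -1, coeff 3 -> -3
Grade 4: (-1)^(4*5/2) = (-1)^10 = 1, coeff 5 -> 5
Conjugated coefficients: -3, 5


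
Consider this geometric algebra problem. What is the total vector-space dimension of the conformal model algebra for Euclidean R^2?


The conformal model of R^2 uses Cl(3,1): the 2 Euclidean generators plus two extra orthogonal generators e+ (e+^2 = +1) and e- (e-^2 = -1), from which the null vectors e0, einf are built.
Number of generators m = 2 + 2 = 4.
dim Cl(p,q) = 2^m = 2^4 = 16


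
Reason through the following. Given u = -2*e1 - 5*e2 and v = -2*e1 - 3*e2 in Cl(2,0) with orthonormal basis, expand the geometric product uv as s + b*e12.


Expand: (-2*e1 - 5*e2)(-2*e1 - 3*e2)
= (-2)*(-2)*e1e1 + (-2)*(-3)*e1e2 + (-5)*(-2)*e2e1 + (-5)*(-3)*e2e2
Using e1^2 = e2^2 = 1, e2e1 = -e1e2:
Scalar part s = (-2)*(-2) + (-5)*(-3) = 4 + 15 = 19
Bivector part b = (-2)*(-3) - (-5)*(-2) = 6 - 10 = -4
uv = 19 - 4*e12


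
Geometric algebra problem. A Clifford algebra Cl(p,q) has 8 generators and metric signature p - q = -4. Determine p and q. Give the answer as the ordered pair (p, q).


We need p + q = 8 and p - q = -4.
Adding: 2p = 8 + (-4) = 4, so p = 2.
Then q = 8 - 2 = 6.
(p, q) = (2, 6)


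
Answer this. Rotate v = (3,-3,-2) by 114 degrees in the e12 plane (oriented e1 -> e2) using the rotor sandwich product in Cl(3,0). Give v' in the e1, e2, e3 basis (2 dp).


Rotor R = cos(57deg) - sin(57deg)*e12
Rotation angle theta = 2 * 57 = 114 degrees in the e12 plane (e1 -> e2).
The component perpendicular to the plane (e3) is invariant: v'_3 = v3 = -2.00
cos(114deg) = -0.4067, sin(114deg) = 0.9135
v'_1 = v1*cos(theta) - v2*sin(theta) = 3*(-0.4067) - (-3)*0.9135 = 1.52
v'_2 = v1*sin(theta) + v2*cos(theta) = 3*0.9135 + (-3)*(-0.4067) = 3.96
v' = 1.52*e1 + 3.96*e2 - 2.00*e3


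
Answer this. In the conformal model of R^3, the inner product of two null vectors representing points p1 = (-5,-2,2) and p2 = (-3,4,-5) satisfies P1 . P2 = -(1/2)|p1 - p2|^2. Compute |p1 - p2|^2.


p1 - p2 = (-2, -6, 7)
|p1 - p2|^2 = (-2)^2 + (-6)^2 + 7^2
= 4 + 36 + 49
= 89


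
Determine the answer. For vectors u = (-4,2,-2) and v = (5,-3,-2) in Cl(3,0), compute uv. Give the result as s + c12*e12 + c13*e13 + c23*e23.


In Cl(3,0): e_i^2 = 1, e_ie_j = -e_je_i for i != j.
Scalar part = u . v = (-4)*5 + 2*(-3) + (-2)*(-2)
= -20 + (-6) + 4 = -22
e12 coeff = (-4)*(-3) - 2*5 = 12 - 10 = 2
e13 coeff = (-4)*(-2) - (-2)*5 = 8 - (-10) = 18
e23 coeff = 2*(-2) - (-2)*(-3) = -4 - 6 = -10
uv = -22 + 2*e12 + 18*e13 - 10*e23


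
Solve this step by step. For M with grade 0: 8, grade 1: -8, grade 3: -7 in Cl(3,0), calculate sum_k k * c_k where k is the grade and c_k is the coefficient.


Grade-weighted sum = sum of grade_k * coefficient_k
0*8 = 0
1*(-8) = -8
3*(-7) = -21
Total = 0 + (-8) + (-21) = -29


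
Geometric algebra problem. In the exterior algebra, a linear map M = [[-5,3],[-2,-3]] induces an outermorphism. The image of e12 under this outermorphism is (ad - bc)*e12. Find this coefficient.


The outermorphism of a linear map f sends e1^e2 to f(e1)^f(e2).
f(e1) = -5*e1 - 2*e2
f(e2) = 3*e1 - 3*e2
f(e1) ^ f(e2) = (-5*e1 - 2*e2) ^ (3*e1 - 3*e2)
= (-5)*(-3)*e12 + (-2)*3*e21
= (15 - (-6))*e12
= 21*e12
Coefficient = 21


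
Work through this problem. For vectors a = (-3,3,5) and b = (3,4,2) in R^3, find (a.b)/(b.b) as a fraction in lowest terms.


Projection coefficient = (a . b) / (b . b)
a . b = (-3)*3 + 3*4 + 5*2
= -9 + 12 + 10 = 13
b . b = 3^2 + 4^2 + 2^2
= 9 + 16 + 4 = 29
Coefficient = 13/29
In lowest terms: 13/29


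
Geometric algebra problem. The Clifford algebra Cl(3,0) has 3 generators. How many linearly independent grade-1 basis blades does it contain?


Number of grade-k basis blades in Cl(p,q) with n = p + q is C(n, k).
n = 3 + 0 = 3
C(3, 1) = 3! / (1! * 2!)
= 6 / (1 * 2)
= 3


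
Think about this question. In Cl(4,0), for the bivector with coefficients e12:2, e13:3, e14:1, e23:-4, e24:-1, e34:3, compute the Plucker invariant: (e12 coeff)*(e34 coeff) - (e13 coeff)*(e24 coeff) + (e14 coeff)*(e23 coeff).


Plucker relation: af - be + cd
a*f = 2*3 = 6
b*e = 3*(-1) = -3
c*d = 1*(-4) = -4
af - be + cd = 6 - (-3) + (-4)
= 5


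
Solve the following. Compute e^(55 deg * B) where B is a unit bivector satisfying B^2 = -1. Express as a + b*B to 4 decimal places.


For a unit bivector B with B^2 = -1, the exponential series gives
e^(theta*B) = cos(theta) + sin(theta)*B (the GA analogue of Euler's formula).
theta = 55 degrees = 0.959931 rad
cos(55 deg) = 0.5736
sin(55 deg) = 0.8192
exp(theta*B) = 0.5736 + 0.8192*B


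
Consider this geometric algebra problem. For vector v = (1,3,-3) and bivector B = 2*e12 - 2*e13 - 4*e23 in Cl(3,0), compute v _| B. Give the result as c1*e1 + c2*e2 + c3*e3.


Left contraction v _| B = <vB>_1 (grade-1 part of the geometric product vB).
Using e1_|e12 = e2, e2_|e12 = -e1, e1_|e13 = e3, e3_|e13 = -e1, e2_|e23 = e3, e3_|e23 = -e2:
e1 coeff: -v2*b12 - v3*b13 = -(3)*(2) - (-3)*(-2) = -12
e2 coeff: v1*b12 - v3*b23 = (1)*(2) - (-3)*(-4) = -10
e3 coeff: v1*b13 + v2*b23 = (1)*(-2) + (3)*(-4) = -14
v _| B = -12*e1 - 10*e2 - 14*e3


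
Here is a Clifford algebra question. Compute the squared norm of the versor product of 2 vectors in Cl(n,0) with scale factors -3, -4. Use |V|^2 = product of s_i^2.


Each vector v_i has |v_i|^2 = s_i^2
Squared scales: (-3)^2 = 9, (-4)^2 = 16
|V|^2 = 9 * 16
= 144


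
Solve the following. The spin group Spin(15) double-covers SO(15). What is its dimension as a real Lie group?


Spin(n) double-covers SO(n); both have Lie algebra so(n) of dimension n(n-1)/2.
n = 15
n(n-1) = 15 * 14 = 210
dim Spin(15) = 210/2 = 105


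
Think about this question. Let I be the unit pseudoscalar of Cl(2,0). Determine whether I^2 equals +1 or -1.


The pseudoscalar I = e1...e_n (product of all n generators) of Cl(p,q) satisfies I^2 = (-1)^(q + n(n-1)/2).
p = 2, q = 0, n = p + q = 2
n(n-1)/2 = 2 * 1 / 2 = 1
Exponent = q + n(n-1)/2 = 0 + 1 = 1
I^2 = (-1)^1 = -1


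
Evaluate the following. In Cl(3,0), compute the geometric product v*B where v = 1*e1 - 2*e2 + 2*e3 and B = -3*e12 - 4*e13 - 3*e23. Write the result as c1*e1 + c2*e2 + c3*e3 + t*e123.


vB has grade-1 (vector) and grade-3 (trivector) parts: vB = (v _| B) + (v ^ B).
Vector part <vB>_1:
  e1: -v2*b12 - v3*b13 = -(-2)*(-3) - (2)*(-4) = 2
  e2: v1*b12 - v3*b23 = (1)*(-3) - (2)*(-3) = 3
  e3: v1*b13 + v2*b23 = (1)*(-4) + (-2)*(-3) = 2
Trivector part <vB>_3:
  e123: v1*b23 - v2*b13 + v3*b12 = (1)*(-3) - (-2)*(-4) + (2)*(-3) = -17
vB = 2*e1 + 3*e2 + 2*e3 - 17*e123


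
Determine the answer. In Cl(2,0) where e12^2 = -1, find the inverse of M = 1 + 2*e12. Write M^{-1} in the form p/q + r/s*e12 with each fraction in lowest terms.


M = 1 + 2*e12, where e12^2 = -1.
Since M commutes with its reverse ~M = a - b*e12, M * ~M = a^2 - b^2*e12^2 = a^2 + b^2.
So M^{-1} = ~M / (a^2 + b^2) = (a - b*e12)/(a^2 + b^2).
a^2 + b^2 = 1 + 4 = 5
Scalar part = 1/5 = 1/5
Bivector coeff = -2/5 = -2/5
M^{-1} = 1/5 - 2/5*e12


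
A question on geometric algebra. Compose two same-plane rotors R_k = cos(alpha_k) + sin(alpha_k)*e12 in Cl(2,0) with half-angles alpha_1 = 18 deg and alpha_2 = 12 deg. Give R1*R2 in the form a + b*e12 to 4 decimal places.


Same-plane rotors commute and their half-angles add:
R1*R2 = cos(a1 + a2) + sin(a1 + a2)*e12.
a1 + a2 = 18 + 12 = 30 deg
cos(30 deg) = 0.8660
sin(30 deg) = 0.5000
R1*R2 = 0.8660 + 0.5000*e12


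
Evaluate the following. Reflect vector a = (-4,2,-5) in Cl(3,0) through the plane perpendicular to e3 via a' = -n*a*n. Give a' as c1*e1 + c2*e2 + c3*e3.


Reflection formula: a' = -n*a*n, with n = e3 (unit vector, n^2 = 1).
For reflection through hyperplane perp to e3:
The component along e3 flips sign, others stay.
a = (-4, 2, -5)
a' = (-4, 2, 5)
a' = -4*e1 + 2*e2 + 5*e3


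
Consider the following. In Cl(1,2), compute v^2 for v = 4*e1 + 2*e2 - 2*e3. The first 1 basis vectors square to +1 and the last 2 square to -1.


v^2 = sum of c_i^2 * e_i^2
Positive signature terms (e_i^2 = +1): 4^2 = 16
Negative signature terms (e_j^2 = -1): 2^2 + (-2)^2 = 8
v^2 = 16 - 8 = 8


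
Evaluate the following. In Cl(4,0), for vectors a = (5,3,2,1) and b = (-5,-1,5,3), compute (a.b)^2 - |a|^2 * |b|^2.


a . b = 5*(-5) + 3*(-1) + 2*5 + 1*3
= -25 + (-3) + 10 + 3 = -15
|a|^2 = 5^2 + 3^2 + 2^2 + 1^2 = 39
|b|^2 = (-5)^2 + (-1)^2 + 5^2 + 3^2 = 60
(a.b)^2 = (-15)^2 = 225
|a|^2 * |b|^2 = 39 * 60 = 2340
Result = 225 - 2340 = -2115


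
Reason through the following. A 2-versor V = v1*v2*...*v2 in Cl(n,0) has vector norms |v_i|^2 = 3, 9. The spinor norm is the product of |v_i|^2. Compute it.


Spinor norm N(V) = |v1|^2 * |v2|^2 * ... * |v2|^2
= 3 * 9
Running product: 3, 27
N(V) = 27


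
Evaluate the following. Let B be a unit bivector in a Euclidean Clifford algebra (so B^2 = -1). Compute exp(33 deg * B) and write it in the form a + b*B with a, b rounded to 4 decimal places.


For a unit bivector B with B^2 = -1, the exponential series gives
e^(theta*B) = cos(theta) + sin(theta)*B (the GA analogue of Euler's formula).
theta = 33 degrees = 0.575959 rad
cos(33 deg) = 0.8387
sin(33 deg) = 0.5446
exp(theta*B) = 0.8387 + 0.5446*B
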